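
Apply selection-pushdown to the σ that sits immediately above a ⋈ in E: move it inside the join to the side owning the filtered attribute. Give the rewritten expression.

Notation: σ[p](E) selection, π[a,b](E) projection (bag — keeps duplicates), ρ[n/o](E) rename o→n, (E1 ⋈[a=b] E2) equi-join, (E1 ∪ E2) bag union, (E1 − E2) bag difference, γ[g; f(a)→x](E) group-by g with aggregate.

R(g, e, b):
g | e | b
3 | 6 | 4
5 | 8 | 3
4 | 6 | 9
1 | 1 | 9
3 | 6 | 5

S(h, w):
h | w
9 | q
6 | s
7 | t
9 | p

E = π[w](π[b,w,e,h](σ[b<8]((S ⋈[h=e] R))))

σ filters on b, owned by the right side.
E' = π[w](π[b,w,e,h]((S ⋈[h=e] σ[b<8](R))))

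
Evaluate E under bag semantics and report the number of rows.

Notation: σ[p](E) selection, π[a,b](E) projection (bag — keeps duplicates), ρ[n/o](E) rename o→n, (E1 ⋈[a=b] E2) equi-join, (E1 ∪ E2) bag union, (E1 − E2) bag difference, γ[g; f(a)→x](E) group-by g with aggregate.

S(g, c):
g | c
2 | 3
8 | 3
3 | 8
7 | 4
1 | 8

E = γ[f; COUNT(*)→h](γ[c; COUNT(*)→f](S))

Row counts bottom-up:
  S → 5
  γ[c; COUNT(*)→f](S) → 3
  γ[f; COUNT(*)→h](γ[c; COUNT(*)→f](S)) → 2

|E| = 2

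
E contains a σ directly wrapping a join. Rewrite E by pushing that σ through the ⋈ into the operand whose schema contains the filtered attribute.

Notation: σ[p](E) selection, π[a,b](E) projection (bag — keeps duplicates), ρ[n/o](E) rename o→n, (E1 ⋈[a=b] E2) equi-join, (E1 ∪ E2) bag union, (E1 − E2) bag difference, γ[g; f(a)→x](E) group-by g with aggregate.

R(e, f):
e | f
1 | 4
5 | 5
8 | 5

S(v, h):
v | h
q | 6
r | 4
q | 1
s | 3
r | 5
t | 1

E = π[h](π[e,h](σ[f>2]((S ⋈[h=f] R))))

σ filters on f, owned by the right side.
E' = π[h](π[e,h]((S ⋈[h=f] σ[f>2](R))))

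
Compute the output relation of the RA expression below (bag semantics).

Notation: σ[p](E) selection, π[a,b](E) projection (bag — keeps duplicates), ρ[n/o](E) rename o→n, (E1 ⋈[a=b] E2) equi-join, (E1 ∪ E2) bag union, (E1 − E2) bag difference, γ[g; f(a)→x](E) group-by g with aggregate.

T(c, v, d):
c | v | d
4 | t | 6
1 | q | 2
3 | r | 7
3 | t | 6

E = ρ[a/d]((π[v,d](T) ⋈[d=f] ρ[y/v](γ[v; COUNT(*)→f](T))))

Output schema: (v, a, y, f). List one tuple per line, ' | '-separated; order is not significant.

Per-node cardinality:
  T → 4
  π[v,d](T) → 4
  T → 4
  γ[v; COUNT(*)→f](T) → 3
  ρ[y/v](γ[v; COUNT(*)→f](T)) → 3
  (π[v,d](T) ⋈[d=f] ρ[y/v](γ[v; COUNT(*)→f](T))) → 1
  ρ[a/d]((π[v,d](T) ⋈[d=f] ρ[y/v](γ[v; COUNT(*)→f](T)))) → 1

== RESULT ==
v | a | y | f
q | 2 | t | 2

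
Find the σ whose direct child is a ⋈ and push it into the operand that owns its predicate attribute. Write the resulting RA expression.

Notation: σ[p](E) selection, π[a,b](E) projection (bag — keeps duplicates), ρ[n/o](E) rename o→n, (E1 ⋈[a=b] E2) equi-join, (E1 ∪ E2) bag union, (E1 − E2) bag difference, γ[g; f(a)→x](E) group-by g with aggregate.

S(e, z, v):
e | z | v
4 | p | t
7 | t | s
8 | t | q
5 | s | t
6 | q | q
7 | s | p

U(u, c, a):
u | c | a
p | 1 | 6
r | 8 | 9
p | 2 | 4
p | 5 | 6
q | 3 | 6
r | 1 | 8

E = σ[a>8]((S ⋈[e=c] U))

σ filters on a, owned by the right side.
E' = (S ⋈[e=c] σ[a>8](U))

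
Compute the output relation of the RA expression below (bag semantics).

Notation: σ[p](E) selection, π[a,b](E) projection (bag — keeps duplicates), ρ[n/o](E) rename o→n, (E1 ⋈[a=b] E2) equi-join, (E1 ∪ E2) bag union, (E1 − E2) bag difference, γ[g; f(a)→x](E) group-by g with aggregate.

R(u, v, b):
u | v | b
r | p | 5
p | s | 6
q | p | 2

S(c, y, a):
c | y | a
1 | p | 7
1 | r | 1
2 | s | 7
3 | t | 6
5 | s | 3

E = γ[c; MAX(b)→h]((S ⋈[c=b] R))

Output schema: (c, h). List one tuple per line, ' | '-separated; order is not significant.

Row counts bottom-up:
  S → 5
  R → 3
  (S ⋈[c=b] R) → 2
  γ[c; MAX(b)→h]((S ⋈[c=b] R)) → 2

== RESULT ==
c | h
2 | 2
5 | 5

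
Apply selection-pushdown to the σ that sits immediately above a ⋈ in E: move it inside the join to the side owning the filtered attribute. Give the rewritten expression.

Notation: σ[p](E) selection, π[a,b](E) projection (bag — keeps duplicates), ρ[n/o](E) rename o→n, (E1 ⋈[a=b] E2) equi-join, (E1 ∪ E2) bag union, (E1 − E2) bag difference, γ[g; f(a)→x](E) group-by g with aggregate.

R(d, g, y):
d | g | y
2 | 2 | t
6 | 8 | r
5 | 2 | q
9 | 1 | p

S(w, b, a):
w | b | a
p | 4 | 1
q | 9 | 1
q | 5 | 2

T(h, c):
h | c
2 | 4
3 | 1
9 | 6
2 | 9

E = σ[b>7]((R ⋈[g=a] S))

σ filters on b, owned by the right side.
E' = (R ⋈[g=a] σ[b>7](S))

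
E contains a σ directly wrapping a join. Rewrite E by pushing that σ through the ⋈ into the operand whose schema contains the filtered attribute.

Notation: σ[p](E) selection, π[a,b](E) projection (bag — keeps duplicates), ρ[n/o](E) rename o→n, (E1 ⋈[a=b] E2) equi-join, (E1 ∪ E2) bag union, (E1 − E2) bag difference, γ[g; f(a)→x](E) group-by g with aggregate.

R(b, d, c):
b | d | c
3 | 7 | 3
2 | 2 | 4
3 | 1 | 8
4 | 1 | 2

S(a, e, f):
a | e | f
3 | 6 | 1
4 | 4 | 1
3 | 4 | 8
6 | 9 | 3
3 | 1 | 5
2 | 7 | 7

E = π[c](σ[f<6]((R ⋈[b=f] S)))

σ filters on f, owned by the right side.
E' = π[c]((R ⋈[b=f] σ[f<6](S)))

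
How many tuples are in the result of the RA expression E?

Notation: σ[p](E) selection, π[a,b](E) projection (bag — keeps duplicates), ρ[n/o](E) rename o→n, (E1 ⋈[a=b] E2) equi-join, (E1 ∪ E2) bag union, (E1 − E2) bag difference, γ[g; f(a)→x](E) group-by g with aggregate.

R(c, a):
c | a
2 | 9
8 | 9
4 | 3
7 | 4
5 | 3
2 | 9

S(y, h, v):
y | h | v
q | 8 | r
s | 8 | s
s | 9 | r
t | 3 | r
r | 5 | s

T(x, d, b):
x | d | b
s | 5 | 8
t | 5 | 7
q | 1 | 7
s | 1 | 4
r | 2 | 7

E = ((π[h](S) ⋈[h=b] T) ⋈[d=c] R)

Per-node cardinality:
  S → 5
  π[h](S) → 5
  T → 5
  (π[h](S) ⋈[h=b] T) → 2
  R → 6
  ((π[h](S) ⋈[h=b] T) ⋈[d=c] R) → 2

|E| = 2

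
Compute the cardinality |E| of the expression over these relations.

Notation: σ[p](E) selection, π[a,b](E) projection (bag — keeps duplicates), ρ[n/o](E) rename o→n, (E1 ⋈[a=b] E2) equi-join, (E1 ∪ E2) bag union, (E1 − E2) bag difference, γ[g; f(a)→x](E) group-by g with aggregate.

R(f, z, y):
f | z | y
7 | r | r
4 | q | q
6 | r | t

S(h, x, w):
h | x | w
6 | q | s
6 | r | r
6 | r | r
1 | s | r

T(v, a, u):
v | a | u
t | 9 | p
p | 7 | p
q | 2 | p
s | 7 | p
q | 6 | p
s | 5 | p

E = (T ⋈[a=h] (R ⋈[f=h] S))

Subexpression sizes:
  T → 6
  R → 3
  S → 4
  (R ⋈[f=h] S) → 3
  (T ⋈[a=h] (R ⋈[f=h] S)) → 3

|E| = 3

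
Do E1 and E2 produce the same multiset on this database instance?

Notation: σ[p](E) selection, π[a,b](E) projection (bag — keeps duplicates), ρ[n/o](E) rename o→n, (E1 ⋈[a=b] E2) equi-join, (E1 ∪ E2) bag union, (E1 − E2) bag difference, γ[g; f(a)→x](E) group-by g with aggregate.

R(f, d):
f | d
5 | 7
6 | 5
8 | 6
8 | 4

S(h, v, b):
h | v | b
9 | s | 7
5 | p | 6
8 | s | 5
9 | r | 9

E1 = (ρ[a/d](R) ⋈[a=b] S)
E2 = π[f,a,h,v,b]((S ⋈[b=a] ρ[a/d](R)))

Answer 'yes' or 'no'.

E1 stepwise |·|:
  R → 4
  ρ[a/d](R) → 4
  S → 4
  (ρ[a/d](R) ⋈[a=b] S) → 3
E2 stepwise |·|:
  S → 4
  R → 4
  ρ[a/d](R) → 4
  (S ⋈[b=a] ρ[a/d](R)) → 3
  π[f,a,h,v,b]((S ⋈[b=a] ρ[a/d](R))) → 3

E1 and E2 produce the same multiset:
f | a | h | v | b
5 | 7 | 9 | s | 7
6 | 5 | 8 | s | 5
8 | 6 | 5 | p | 6

yes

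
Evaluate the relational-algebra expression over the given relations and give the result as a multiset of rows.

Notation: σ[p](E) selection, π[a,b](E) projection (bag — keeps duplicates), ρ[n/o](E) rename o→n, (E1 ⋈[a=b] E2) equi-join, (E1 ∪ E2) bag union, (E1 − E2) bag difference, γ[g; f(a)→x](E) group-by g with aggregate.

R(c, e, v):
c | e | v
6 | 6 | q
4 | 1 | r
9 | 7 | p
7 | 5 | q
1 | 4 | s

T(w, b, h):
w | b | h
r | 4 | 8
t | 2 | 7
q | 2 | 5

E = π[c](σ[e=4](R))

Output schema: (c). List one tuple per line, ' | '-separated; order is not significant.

Per-node cardinality:
  R → 5
  σ[e=4](R) → 1
  π[c](σ[e=4](R)) → 1

== RESULT ==
c
1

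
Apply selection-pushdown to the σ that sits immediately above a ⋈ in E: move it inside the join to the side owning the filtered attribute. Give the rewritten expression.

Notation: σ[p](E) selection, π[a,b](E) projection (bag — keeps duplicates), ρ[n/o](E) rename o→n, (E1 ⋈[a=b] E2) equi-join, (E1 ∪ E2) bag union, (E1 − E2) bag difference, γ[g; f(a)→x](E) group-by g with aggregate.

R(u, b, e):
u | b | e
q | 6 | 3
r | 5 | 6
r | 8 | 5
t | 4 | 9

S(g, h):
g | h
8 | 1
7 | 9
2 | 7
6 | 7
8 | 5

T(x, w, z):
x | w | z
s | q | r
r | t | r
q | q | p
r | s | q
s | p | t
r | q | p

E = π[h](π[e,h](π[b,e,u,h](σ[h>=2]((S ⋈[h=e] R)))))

σ filters on h, owned by the left side.
E' = π[h](π[e,h](π[b,e,u,h]((σ[h>=2](S) ⋈[h=e] R))))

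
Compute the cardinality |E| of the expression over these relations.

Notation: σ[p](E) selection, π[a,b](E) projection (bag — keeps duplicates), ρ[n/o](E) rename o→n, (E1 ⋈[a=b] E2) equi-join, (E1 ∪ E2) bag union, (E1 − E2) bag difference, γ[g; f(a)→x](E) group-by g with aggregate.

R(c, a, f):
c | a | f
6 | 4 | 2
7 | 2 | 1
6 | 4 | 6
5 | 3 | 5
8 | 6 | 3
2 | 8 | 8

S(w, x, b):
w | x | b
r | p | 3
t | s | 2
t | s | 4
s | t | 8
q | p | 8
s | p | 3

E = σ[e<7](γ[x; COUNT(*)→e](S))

Row counts bottom-up:
  S → 6
  γ[x; COUNT(*)→e](S) → 3
  σ[e<7](γ[x; COUNT(*)→e](S)) → 3

|E| = 3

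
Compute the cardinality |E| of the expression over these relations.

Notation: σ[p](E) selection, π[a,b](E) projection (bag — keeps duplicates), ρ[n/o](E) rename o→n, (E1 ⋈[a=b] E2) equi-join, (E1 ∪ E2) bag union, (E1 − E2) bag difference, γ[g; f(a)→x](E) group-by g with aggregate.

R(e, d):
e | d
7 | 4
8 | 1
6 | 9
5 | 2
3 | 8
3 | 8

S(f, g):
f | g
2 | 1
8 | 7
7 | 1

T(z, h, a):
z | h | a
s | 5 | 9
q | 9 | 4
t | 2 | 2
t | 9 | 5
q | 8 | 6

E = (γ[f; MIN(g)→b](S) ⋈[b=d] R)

Stepwise |·|:
  S → 3
  γ[f; MIN(g)→b](S) → 3
  R → 6
  (γ[f; MIN(g)→b](S) ⋈[b=d] R) → 2

|E| = 2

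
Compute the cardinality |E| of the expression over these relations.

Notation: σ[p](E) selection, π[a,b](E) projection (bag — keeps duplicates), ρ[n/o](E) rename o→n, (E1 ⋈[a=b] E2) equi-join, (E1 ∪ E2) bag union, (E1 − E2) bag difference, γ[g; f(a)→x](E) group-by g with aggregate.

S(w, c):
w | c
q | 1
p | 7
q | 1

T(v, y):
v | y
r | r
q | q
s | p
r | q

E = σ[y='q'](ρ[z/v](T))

Row counts bottom-up:
  T → 4
  ρ[z/v](T) → 4
  σ[y='q'](ρ[z/v](T)) → 2

|E| = 2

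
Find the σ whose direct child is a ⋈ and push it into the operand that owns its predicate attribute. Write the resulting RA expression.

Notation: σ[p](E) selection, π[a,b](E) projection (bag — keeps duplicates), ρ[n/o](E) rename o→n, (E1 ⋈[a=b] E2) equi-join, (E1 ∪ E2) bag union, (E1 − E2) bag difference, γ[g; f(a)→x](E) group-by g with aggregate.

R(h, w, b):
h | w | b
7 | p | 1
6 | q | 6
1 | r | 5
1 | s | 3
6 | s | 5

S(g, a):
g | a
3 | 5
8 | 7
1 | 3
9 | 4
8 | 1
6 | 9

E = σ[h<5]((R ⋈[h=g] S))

σ filters on h, owned by the left side.
E' = (σ[h<5](R) ⋈[h=g] S)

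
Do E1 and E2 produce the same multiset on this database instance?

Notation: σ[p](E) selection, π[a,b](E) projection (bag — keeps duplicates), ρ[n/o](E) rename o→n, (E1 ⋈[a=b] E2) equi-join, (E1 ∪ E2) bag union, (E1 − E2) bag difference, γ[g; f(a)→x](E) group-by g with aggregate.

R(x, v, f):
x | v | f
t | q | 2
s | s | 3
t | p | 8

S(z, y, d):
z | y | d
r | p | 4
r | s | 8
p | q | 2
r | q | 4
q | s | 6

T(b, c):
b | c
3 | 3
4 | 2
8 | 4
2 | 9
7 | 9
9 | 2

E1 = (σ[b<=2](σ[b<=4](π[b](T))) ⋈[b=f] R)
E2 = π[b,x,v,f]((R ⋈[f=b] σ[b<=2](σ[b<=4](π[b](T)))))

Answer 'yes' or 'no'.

E1 stepwise |·|:
  T → 6
  π[b](T) → 6
  σ[b<=4](π[b](T)) → 3
  σ[b<=2](σ[b<=4](π[b](T))) → 1
  R → 3
  (σ[b<=2](σ[b<=4](π[b](T))) ⋈[b=f] R) → 1
E2 stepwise |·|:
  R → 3
  T → 6
  π[b](T) → 6
  σ[b<=4](π[b](T)) → 3
  σ[b<=2](σ[b<=4](π[b](T))) → 1
  (R ⋈[f=b] σ[b<=2](σ[b<=4](π[b](T)))) → 1
  π[b,x,v,f]((R ⋈[f=b] σ[b<=2](σ[b<=4](π[b](T))))) → 1

E1 and E2 produce the same multiset:
b | x | v | f
2 | t | q | 2

yes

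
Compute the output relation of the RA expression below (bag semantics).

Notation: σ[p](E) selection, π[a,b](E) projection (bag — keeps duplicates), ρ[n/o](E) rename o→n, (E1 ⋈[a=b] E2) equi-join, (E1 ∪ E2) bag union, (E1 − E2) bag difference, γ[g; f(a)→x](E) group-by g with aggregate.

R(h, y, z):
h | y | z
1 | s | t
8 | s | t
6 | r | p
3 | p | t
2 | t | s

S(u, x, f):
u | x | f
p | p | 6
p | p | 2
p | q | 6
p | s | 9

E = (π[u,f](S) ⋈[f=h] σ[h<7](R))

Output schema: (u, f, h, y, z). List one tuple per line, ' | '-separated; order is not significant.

Stepwise |·|:
  S → 4
  π[u,f](S) → 4
  R → 5
  σ[h<7](R) → 4
  (π[u,f](S) ⋈[f=h] σ[h<7](R)) → 3

== RESULT ==
u | f | h | y | z
p | 2 | 2 | t | s
p | 6 | 6 | r | p
p | 6 | 6 | r | p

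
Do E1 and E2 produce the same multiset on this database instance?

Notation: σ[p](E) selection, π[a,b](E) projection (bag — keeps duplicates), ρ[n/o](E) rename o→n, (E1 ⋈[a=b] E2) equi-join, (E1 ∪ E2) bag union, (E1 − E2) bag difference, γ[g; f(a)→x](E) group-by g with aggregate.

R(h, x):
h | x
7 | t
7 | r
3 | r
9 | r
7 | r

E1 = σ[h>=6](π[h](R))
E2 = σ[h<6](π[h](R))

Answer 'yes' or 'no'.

E1 subexpression sizes:
  R → 5
  π[h](R) → 5
  σ[h>=6](π[h](R)) → 4
E2 subexpression sizes:
  R → 5
  π[h](R) → 5
  σ[h<6](π[h](R)) → 1

E1 result:
h
7
7
7
9
E2 result:
h
3
Witness: (7,) appears 3× in E1 but 0× in E2.

no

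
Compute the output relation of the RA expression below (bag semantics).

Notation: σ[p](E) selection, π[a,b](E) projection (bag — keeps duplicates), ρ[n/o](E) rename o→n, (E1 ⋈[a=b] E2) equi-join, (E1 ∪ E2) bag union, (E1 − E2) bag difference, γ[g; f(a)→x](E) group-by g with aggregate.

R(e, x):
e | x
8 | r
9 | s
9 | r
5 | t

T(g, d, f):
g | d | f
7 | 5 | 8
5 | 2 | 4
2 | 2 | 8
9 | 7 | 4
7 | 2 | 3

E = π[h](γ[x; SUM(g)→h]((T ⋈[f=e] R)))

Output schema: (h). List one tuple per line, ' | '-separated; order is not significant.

Per-node cardinality:
  T → 5
  R → 4
  (T ⋈[f=e] R) → 2
  γ[x; SUM(g)→h]((T ⋈[f=e] R)) → 1
  π[h](γ[x; SUM(g)→h]((T ⋈[f=e] R))) → 1

== RESULT ==
h
9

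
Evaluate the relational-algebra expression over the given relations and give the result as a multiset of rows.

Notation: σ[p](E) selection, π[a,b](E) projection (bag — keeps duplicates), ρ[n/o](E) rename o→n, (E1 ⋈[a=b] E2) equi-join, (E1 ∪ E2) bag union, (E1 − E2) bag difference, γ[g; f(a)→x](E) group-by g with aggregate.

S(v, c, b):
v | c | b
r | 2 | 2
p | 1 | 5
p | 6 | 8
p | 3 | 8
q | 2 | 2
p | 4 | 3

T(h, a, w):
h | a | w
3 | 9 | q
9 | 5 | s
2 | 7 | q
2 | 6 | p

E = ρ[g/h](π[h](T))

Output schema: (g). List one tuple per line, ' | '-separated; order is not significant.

Row counts bottom-up:
  T → 4
  π[h](T) → 4
  ρ[g/h](π[h](T)) → 4

== RESULT ==
g
2
2
3
9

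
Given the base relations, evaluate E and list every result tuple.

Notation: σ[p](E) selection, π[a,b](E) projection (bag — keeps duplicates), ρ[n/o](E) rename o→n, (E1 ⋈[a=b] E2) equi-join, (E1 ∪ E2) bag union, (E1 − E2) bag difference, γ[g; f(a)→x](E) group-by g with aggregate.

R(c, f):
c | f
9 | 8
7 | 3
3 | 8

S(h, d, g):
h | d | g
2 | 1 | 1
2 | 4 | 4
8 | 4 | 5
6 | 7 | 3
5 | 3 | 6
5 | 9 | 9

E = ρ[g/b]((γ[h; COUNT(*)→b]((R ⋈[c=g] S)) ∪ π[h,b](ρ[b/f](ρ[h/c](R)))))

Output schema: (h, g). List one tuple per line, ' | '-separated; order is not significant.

Stepwise |·|:
  R → 3
  S → 6
  (R ⋈[c=g] S) → 2
  γ[h; COUNT(*)→b]((R ⋈[c=g] S)) → 2
  R → 3
  ρ[h/c](R) → 3
  ρ[b/f](ρ[h/c](R)) → 3
  π[h,b](ρ[b/f](ρ[h/c](R))) → 3
  (γ[h; COUNT(*)→b]((R ⋈[c=g] S)) ∪ π[h,b](ρ[b/f](ρ[h/c](R)))) → 5
  ρ[g/b]((γ[h; COUNT(*)→b]((R ⋈[c=g] S)) ∪ π[h,b](ρ[b/f](ρ[h/c](R))))) → 5

== RESULT ==
h | g
3 | 8
5 | 1
6 | 1
7 | 3
9 | 8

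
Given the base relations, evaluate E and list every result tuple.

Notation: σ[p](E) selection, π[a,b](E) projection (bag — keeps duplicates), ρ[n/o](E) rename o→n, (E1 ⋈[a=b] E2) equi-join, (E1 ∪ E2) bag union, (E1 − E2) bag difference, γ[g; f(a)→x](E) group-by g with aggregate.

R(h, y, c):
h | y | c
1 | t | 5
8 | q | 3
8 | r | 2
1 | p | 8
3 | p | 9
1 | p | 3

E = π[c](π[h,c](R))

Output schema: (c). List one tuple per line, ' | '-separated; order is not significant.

Row counts bottom-up:
  R → 6
  π[h,c](R) → 6
  π[c](π[h,c](R)) → 6

== RESULT ==
c
2
3
3
5
8
9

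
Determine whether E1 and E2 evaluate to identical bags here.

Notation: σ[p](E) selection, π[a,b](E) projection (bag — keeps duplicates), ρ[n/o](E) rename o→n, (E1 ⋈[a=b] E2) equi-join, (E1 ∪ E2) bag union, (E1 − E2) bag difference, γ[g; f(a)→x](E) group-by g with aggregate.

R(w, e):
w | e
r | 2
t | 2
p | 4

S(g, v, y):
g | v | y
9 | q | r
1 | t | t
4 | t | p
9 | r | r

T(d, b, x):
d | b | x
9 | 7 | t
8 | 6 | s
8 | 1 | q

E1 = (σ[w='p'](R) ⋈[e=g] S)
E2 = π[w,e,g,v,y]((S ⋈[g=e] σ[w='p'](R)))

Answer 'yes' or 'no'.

E1 per-node cardinality:
  R → 3
  σ[w='p'](R) → 1
  S → 4
  (σ[w='p'](R) ⋈[e=g] S) → 1
E2 per-node cardinality:
  S → 4
  R → 3
  σ[w='p'](R) → 1
  (S ⋈[g=e] σ[w='p'](R)) → 1
  π[w,e,g,v,y]((S ⋈[g=e] σ[w='p'](R))) → 1

E1 and E2 produce the same multiset:
w | e | g | v | y
p | 4 | 4 | t | p

yes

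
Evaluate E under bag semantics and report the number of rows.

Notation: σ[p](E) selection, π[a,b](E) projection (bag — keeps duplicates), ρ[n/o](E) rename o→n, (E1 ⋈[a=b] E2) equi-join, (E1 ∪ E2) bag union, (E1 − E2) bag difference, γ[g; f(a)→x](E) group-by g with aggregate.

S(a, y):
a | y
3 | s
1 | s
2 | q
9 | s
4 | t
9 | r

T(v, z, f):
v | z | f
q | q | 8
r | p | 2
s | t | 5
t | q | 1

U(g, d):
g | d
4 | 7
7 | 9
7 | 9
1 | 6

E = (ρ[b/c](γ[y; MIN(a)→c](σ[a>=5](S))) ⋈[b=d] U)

Per-node cardinality:
  S → 6
  σ[a>=5](S) → 2
  γ[y; MIN(a)→c](σ[a>=5](S)) → 2
  ρ[b/c](γ[y; MIN(a)→c](σ[a>=5](S))) → 2
  U → 4
  (ρ[b/c](γ[y; MIN(a)→c](σ[a>=5](S))) ⋈[b=d] U) → 4

|E| = 4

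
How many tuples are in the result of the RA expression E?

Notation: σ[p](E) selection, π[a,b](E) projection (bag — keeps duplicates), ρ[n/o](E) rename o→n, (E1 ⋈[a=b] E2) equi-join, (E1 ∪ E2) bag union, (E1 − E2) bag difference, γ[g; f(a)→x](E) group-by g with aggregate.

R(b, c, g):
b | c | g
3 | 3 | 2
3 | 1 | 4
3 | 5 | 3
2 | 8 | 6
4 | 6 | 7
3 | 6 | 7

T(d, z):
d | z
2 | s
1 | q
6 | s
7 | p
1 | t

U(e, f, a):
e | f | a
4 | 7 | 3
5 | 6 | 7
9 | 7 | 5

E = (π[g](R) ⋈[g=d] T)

Stepwise |·|:
  R → 6
  π[g](R) → 6
  T → 5
  (π[g](R) ⋈[g=d] T) → 4

|E| = 4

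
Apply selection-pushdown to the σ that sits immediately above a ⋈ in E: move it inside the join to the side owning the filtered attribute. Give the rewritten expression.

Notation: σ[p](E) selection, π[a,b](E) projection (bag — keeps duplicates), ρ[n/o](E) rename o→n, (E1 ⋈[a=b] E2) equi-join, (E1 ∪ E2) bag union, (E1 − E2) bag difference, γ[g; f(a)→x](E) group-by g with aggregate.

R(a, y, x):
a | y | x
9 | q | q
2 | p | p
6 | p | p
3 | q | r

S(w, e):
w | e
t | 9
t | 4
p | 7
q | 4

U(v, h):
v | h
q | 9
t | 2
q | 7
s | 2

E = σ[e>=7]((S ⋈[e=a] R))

σ filters on e, owned by the left side.
E' = (σ[e>=7](S) ⋈[e=a] R)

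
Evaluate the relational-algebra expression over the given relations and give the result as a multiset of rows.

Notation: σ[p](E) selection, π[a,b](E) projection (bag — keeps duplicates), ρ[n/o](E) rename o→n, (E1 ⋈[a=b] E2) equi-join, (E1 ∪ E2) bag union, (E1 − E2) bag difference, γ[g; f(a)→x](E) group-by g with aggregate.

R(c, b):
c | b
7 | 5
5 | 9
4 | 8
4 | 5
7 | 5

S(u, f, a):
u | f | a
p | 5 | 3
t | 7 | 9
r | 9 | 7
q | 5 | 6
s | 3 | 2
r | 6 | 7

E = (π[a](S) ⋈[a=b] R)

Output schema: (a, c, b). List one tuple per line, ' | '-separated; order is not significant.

Stepwise |·|:
  S → 6
  π[a](S) → 6
  R → 5
  (π[a](S) ⋈[a=b] R) → 1

== RESULT ==
a | c | b
9 | 5 | 9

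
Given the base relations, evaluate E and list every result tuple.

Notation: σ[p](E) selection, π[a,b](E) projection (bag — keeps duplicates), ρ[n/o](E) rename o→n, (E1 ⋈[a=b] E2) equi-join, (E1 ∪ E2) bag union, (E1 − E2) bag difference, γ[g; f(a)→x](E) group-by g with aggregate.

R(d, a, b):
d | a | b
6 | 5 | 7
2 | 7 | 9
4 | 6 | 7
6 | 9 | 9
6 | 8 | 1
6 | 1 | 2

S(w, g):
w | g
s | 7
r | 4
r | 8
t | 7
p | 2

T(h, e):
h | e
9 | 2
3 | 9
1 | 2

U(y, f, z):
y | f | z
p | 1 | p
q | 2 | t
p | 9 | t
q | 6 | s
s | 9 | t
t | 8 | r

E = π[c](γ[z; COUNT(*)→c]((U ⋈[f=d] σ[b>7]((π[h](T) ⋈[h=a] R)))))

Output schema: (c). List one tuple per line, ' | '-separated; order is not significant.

Subexpression sizes:
  U → 6
  T → 3
  π[h](T) → 3
  R → 6
  (π[h](T) ⋈[h=a] R) → 2
  σ[b>7]((π[h](T) ⋈[h=a] R)) → 1
  (U ⋈[f=d] σ[b>7]((π[h](T) ⋈[h=a] R))) → 1
  γ[z; COUNT(*)→c]((U ⋈[f=d] σ[b>7]((π[h](T) ⋈[h=a] R)))) → 1
  π[c](γ[z; COUNT(*)→c]((U ⋈[f=d] σ[b>7]((π[h](T) ⋈[h=a] R))))) → 1

== RESULT ==
c
1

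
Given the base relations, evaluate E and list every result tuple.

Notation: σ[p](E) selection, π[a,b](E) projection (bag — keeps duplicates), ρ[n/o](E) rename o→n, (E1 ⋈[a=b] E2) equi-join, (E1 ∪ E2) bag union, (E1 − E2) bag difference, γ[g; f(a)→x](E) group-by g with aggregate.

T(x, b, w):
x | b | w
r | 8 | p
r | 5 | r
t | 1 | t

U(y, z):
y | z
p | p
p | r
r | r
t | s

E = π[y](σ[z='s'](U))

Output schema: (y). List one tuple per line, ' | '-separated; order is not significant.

Subexpression sizes:
  U → 4
  σ[z='s'](U) → 1
  π[y](σ[z='s'](U)) → 1

== RESULT ==
y
t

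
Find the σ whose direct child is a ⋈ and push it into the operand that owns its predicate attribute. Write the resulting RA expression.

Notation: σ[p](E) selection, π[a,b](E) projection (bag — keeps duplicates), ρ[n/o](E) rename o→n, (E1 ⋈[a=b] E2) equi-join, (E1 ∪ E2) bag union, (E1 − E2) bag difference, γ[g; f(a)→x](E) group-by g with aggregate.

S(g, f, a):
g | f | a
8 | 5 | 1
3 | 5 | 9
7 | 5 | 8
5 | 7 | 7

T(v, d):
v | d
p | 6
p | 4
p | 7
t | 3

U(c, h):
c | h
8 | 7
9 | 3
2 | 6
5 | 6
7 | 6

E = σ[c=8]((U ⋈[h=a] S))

σ filters on c, owned by the left side.
E' = (σ[c=8](U) ⋈[h=a] S)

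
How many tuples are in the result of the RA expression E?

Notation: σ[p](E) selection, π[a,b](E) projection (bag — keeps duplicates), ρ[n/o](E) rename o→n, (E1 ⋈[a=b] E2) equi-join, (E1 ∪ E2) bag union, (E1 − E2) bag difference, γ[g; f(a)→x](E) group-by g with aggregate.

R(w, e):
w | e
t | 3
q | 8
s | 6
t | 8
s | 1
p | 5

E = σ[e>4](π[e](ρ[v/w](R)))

Stepwise |·|:
  R → 6
  ρ[v/w](R) → 6
  π[e](ρ[v/w](R)) → 6
  σ[e>4](π[e](ρ[v/w](R))) → 4

|E| = 4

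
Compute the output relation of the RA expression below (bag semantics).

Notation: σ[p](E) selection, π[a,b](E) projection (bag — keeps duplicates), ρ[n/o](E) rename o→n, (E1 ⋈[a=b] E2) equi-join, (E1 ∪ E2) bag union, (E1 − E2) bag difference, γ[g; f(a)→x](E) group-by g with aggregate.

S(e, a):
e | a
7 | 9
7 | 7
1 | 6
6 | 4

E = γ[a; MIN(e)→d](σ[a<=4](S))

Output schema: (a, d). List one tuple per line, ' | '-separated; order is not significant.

Stepwise |·|:
  S → 4
  σ[a<=4](S) → 1
  γ[a; MIN(e)→d](σ[a<=4](S)) → 1

== RESULT ==
a | d
4 | 6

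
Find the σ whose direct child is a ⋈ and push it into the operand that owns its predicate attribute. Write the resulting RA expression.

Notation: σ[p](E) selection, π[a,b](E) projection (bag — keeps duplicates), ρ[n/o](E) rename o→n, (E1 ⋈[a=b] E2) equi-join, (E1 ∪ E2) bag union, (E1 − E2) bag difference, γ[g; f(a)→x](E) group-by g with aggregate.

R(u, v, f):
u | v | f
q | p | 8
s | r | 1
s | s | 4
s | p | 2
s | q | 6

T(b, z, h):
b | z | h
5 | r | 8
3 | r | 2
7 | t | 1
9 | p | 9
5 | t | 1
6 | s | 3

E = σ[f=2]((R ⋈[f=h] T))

σ filters on f, owned by the left side.
E' = (σ[f=2](R) ⋈[f=h] T)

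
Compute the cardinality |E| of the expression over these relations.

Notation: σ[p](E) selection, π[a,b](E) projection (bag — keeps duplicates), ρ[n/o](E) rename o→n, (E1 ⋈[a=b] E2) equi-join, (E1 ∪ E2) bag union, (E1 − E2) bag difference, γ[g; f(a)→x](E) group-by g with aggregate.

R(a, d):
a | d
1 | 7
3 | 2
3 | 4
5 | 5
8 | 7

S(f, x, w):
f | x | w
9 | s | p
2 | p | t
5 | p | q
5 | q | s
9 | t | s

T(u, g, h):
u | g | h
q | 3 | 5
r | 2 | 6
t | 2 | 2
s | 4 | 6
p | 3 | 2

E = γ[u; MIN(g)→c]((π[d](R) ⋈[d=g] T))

Subexpression sizes:
  R → 5
  π[d](R) → 5
  T → 5
  (π[d](R) ⋈[d=g] T) → 3
  γ[u; MIN(g)→c]((π[d](R) ⋈[d=g] T)) → 3

|E| = 3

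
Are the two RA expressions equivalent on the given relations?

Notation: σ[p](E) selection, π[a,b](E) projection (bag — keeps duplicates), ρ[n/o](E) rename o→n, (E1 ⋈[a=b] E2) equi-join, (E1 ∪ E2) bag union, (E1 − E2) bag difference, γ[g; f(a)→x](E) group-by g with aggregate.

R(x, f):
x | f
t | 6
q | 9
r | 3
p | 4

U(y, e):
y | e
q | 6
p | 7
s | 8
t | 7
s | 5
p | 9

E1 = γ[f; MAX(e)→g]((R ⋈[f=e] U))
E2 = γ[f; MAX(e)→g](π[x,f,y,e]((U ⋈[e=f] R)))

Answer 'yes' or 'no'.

E1 subexpression sizes:
  R → 4
  U → 6
  (R ⋈[f=e] U) → 2
  γ[f; MAX(e)→g]((R ⋈[f=e] U)) → 2
E2 subexpression sizes:
  U → 6
  R → 4
  (U ⋈[e=f] R) → 2
  π[x,f,y,e]((U ⋈[e=f] R)) → 2
  γ[f; MAX(e)→g](π[x,f,y,e]((U ⋈[e=f] R))) → 2

E1 and E2 produce the same multiset:
f | g
6 | 6
9 | 9

yes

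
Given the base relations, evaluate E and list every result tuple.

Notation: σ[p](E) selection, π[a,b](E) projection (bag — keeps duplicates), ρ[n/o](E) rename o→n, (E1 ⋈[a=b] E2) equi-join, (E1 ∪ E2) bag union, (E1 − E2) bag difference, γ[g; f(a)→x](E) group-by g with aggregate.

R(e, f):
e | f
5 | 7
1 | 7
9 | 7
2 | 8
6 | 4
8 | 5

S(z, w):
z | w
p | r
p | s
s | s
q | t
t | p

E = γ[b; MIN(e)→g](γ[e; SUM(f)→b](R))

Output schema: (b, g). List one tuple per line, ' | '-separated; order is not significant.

Row counts bottom-up:
  R → 6
  γ[e; SUM(f)→b](R) → 6
  γ[b; MIN(e)→g](γ[e; SUM(f)→b](R)) → 4

== RESULT ==
b | g
4 | 6
5 | 8
7 | 1
8 | 2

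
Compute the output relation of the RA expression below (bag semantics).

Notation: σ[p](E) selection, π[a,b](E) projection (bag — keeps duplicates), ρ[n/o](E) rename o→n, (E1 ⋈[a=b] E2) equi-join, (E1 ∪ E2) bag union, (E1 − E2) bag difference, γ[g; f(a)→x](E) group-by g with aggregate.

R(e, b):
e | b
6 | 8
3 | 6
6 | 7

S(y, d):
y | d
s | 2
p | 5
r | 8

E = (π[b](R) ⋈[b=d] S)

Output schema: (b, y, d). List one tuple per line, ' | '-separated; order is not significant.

Subexpression sizes:
  R → 3
  π[b](R) → 3
  S → 3
  (π[b](R) ⋈[b=d] S) → 1

== RESULT ==
b | y | d
8 | r | 8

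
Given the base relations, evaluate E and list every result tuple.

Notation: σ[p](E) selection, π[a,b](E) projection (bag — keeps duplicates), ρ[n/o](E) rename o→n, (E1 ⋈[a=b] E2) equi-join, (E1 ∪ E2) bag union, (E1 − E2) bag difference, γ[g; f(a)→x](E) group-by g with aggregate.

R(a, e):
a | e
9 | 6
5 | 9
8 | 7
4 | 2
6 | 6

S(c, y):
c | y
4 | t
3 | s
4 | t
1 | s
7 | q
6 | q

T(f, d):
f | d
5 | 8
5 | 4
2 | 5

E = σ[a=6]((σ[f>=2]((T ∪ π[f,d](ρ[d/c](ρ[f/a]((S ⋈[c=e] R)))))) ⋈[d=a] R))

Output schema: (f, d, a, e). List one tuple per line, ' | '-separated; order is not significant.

Subexpression sizes:
  T → 3
  S → 6
  R → 5
  (S ⋈[c=e] R) → 3
  ρ[f/a]((S ⋈[c=e] R)) → 3
  ρ[d/c](ρ[f/a]((S ⋈[c=e] R))) → 3
  π[f,d](ρ[d/c](ρ[f/a]((S ⋈[c=e] R)))) → 3
  (T ∪ π[f,d](ρ[d/c](ρ[f/a]((S ⋈[c=e] R))))) → 6
  σ[f>=2]((T ∪ π[f,d](ρ[d/c](ρ[f/a]((S ⋈[c=e] R)))))) → 6
  R → 5
  (σ[f>=2]((T ∪ π[f,d](ρ[d/c](ρ[f/a]((S ⋈[c=e] R)))))) ⋈[d=a] R) → 5
  σ[a=6]((σ[f>=2]((T ∪ π[f,d](ρ[d/c](ρ[f/a]((S ⋈[c=e] R)))))) ⋈[d=a] R)) → 2

== RESULT ==
f | d | a | e
6 | 6 | 6 | 6
9 | 6 | 6 | 6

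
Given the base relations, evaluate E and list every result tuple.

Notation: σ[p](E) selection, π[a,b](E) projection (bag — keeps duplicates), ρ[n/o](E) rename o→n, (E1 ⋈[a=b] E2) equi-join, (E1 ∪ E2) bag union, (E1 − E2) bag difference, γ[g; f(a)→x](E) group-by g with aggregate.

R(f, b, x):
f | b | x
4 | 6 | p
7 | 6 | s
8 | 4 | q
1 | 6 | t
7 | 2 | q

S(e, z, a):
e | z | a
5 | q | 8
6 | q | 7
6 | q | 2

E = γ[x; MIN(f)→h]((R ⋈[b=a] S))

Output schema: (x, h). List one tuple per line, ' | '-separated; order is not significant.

Per-node cardinality:
  R → 5
  S → 3
  (R ⋈[b=a] S) → 1
  γ[x; MIN(f)→h]((R ⋈[b=a] S)) → 1

== RESULT ==
x | h
q | 7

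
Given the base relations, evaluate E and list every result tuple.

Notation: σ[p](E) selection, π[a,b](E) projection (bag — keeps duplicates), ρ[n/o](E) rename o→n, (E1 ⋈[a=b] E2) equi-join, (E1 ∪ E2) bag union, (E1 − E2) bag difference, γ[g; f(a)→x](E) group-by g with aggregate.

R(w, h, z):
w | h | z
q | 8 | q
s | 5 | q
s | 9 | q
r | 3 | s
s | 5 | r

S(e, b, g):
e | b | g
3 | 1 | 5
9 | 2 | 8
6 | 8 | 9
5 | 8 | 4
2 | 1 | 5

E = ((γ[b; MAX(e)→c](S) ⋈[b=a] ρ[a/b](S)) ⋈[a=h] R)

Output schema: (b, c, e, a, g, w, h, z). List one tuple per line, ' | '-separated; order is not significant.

Per-node cardinality:
  S → 5
  γ[b; MAX(e)→c](S) → 3
  S → 5
  ρ[a/b](S) → 5
  (γ[b; MAX(e)→c](S) ⋈[b=a] ρ[a/b](S)) → 5
  R → 5
  ((γ[b; MAX(e)→c](S) ⋈[b=a] ρ[a/b](S)) ⋈[a=h] R) → 2

== RESULT ==
b | c | e | a | g | w | h | z
8 | 6 | 5 | 8 | 4 | q | 8 | q
8 | 6 | 6 | 8 | 9 | q | 8 | q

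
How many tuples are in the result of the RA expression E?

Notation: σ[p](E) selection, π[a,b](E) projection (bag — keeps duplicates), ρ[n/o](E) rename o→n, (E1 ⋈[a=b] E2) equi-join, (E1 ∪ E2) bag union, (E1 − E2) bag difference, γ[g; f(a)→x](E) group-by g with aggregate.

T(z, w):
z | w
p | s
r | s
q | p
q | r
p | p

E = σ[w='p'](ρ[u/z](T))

Stepwise |·|:
  T → 5
  ρ[u/z](T) → 5
  σ[w='p'](ρ[u/z](T)) → 2

|E| = 2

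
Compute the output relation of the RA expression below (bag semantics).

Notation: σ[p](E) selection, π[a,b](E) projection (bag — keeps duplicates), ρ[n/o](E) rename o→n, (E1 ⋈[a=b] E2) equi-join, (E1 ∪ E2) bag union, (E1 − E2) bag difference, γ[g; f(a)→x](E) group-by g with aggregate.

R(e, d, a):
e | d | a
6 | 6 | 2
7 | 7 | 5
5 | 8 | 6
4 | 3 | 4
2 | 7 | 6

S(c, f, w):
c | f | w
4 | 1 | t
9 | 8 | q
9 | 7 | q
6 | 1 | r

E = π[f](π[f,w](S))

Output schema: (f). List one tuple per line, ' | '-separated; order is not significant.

Row counts bottom-up:
  S → 4
  π[f,w](S) → 4
  π[f](π[f,w](S)) → 4

== RESULT ==
f
1
1
7
8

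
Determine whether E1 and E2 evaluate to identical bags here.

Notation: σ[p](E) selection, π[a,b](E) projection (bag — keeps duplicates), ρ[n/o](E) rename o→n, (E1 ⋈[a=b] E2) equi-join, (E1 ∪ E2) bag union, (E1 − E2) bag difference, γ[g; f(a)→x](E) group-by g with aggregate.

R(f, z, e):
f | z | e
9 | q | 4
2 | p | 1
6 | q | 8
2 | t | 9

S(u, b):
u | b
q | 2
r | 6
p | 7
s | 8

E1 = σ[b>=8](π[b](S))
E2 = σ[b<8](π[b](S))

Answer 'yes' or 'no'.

E1 row counts bottom-up:
  S → 4
  π[b](S) → 4
  σ[b>=8](π[b](S)) → 1
E2 row counts bottom-up:
  S → 4
  π[b](S) → 4
  σ[b<8](π[b](S)) → 3

E1 result:
b
8
E2 result:
b
2
6
7
Witness: (6,) appears 0× in E1 but 1× in E2.

no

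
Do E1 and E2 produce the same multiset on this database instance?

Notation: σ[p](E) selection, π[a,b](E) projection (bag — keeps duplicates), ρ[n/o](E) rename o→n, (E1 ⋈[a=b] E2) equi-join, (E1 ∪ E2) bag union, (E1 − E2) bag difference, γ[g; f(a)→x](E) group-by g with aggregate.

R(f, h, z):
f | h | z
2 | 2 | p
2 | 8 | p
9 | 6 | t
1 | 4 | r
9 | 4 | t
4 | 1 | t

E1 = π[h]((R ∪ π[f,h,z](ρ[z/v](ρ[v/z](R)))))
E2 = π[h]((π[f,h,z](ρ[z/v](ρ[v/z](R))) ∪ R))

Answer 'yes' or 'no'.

E1 per-node cardinality:
  R → 6
  R → 6
  ρ[v/z](R) → 6
  ρ[z/v](ρ[v/z](R)) → 6
  π[f,h,z](ρ[z/v](ρ[v/z](R))) → 6
  (R ∪ π[f,h,z](ρ[z/v](ρ[v/z](R)))) → 12
  π[h]((R ∪ π[f,h,z](ρ[z/v](ρ[v/z](R))))) → 12
E2 per-node cardinality:
  R → 6
  ρ[v/z](R) → 6
  ρ[z/v](ρ[v/z](R)) → 6
  π[f,h,z](ρ[z/v](ρ[v/z](R))) → 6
  R → 6
  (π[f,h,z](ρ[z/v](ρ[v/z](R))) ∪ R) → 12
  π[h]((π[f,h,z](ρ[z/v](ρ[v/z](R))) ∪ R)) → 12

E1 and E2 produce the same multiset:
h
1
1
2
2
4
4
4
4
6
6
8
8

yes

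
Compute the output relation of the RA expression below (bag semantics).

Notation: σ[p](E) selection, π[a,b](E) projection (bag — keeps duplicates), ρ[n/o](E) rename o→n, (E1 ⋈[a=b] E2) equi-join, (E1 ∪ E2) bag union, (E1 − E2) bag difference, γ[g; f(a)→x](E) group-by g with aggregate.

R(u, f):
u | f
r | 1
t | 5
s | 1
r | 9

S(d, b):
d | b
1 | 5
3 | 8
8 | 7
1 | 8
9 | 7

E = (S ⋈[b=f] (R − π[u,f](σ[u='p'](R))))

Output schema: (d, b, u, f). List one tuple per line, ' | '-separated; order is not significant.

Per-node cardinality:
  S → 5
  R → 4
  R → 4
  σ[u='p'](R) → 0
  π[u,f](σ[u='p'](R)) → 0
  (R − π[u,f](σ[u='p'](R))) → 4
  (S ⋈[b=f] (R − π[u,f](σ[u='p'](R)))) → 1

== RESULT ==
d | b | u | f
1 | 5 | t | 5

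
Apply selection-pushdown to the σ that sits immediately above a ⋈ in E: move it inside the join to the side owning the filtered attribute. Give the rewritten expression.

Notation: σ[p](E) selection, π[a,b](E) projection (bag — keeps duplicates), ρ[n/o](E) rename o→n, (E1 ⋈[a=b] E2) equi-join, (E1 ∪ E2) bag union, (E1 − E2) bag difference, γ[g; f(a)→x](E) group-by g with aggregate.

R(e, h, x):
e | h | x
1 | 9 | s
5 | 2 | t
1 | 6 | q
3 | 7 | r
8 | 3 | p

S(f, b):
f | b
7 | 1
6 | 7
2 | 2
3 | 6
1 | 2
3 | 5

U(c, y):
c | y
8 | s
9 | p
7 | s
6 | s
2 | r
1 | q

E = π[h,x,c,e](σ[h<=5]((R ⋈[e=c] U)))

σ filters on h, owned by the left side.
E' = π[h,x,c,e]((σ[h<=5](R) ⋈[e=c] U))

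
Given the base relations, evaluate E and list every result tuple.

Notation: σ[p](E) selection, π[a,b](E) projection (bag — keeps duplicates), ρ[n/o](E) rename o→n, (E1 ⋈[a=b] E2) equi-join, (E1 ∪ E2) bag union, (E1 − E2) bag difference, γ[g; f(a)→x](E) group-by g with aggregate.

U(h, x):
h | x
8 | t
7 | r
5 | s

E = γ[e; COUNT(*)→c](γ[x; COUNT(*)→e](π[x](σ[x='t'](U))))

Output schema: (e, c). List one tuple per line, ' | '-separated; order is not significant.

Stepwise |·|:
  U → 3
  σ[x='t'](U) → 1
  π[x](σ[x='t'](U)) → 1
  γ[x; COUNT(*)→e](π[x](σ[x='t'](U))) → 1
  γ[e; COUNT(*)→c](γ[x; COUNT(*)→e](π[x](σ[x='t'](U)))) → 1

== RESULT ==
e | c
1 | 1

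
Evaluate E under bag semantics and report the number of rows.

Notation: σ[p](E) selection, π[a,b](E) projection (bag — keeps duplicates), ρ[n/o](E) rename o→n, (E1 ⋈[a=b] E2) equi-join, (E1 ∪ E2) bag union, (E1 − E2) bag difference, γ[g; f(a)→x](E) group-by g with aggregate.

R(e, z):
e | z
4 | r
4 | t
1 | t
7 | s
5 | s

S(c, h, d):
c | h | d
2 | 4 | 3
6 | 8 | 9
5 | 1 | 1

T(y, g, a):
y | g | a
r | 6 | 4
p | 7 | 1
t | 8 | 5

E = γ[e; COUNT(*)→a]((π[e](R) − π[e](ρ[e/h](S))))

Stepwise |·|:
  R → 5
  π[e](R) → 5
  S → 3
  ρ[e/h](S) → 3
  π[e](ρ[e/h](S)) → 3
  (π[e](R) − π[e](ρ[e/h](S))) → 3
  γ[e; COUNT(*)→a]((π[e](R) − π[e](ρ[e/h](S)))) → 3

|E| = 3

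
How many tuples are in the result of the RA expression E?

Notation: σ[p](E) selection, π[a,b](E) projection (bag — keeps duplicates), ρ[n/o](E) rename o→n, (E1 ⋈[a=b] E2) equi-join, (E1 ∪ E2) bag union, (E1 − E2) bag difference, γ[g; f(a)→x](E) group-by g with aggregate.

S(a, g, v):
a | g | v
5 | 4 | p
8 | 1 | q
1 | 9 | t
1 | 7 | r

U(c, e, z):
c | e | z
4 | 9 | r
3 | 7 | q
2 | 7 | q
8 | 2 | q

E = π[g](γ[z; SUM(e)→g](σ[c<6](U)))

Subexpression sizes:
  U → 4
  σ[c<6](U) → 3
  γ[z; SUM(e)→g](σ[c<6](U)) → 2
  π[g](γ[z; SUM(e)→g](σ[c<6](U))) → 2

|E| = 2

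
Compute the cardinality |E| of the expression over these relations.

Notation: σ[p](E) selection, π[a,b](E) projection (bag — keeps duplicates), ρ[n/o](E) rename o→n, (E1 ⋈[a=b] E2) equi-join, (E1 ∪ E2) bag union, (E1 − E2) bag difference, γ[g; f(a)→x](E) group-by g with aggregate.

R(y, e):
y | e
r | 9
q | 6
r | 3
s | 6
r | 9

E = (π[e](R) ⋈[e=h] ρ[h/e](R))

Subexpression sizes:
  R → 5
  π[e](R) → 5
  R → 5
  ρ[h/e](R) → 5
  (π[e](R) ⋈[e=h] ρ[h/e](R)) → 9

|E| = 9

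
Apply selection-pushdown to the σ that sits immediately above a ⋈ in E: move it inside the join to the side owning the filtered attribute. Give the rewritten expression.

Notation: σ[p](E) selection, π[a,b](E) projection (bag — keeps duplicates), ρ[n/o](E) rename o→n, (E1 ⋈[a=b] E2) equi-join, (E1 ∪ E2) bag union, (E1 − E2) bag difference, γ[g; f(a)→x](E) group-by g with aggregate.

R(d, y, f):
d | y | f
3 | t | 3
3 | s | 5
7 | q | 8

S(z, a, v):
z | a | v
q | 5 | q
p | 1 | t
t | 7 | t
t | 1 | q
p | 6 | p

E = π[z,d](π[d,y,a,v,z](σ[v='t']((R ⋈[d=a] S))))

σ filters on v, owned by the right side.
E' = π[z,d](π[d,y,a,v,z]((R ⋈[d=a] σ[v='t'](S))))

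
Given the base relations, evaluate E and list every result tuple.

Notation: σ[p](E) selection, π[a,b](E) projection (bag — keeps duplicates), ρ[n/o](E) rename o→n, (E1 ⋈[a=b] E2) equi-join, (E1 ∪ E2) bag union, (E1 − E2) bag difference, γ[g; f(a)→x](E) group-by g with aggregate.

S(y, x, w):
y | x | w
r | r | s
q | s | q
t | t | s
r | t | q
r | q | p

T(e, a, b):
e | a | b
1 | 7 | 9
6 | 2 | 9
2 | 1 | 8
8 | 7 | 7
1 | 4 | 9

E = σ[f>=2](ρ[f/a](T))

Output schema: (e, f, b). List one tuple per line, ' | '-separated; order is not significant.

Row counts bottom-up:
  T → 5
  ρ[f/a](T) → 5
  σ[f>=2](ρ[f/a](T)) → 4

== RESULT ==
e | f | b
1 | 4 | 9
1 | 7 | 9
6 | 2 | 9
8 | 7 | 7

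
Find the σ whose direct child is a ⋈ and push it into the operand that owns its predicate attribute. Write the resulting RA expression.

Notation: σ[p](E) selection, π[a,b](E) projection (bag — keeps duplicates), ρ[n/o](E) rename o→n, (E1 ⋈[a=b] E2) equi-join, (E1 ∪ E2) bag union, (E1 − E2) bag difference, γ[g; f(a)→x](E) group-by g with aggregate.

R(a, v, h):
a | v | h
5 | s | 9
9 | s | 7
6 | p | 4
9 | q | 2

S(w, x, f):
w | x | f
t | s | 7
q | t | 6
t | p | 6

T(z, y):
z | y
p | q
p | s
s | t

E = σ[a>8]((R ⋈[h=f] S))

σ filters on a, owned by the left side.
E' = (σ[a>8](R) ⋈[h=f] S)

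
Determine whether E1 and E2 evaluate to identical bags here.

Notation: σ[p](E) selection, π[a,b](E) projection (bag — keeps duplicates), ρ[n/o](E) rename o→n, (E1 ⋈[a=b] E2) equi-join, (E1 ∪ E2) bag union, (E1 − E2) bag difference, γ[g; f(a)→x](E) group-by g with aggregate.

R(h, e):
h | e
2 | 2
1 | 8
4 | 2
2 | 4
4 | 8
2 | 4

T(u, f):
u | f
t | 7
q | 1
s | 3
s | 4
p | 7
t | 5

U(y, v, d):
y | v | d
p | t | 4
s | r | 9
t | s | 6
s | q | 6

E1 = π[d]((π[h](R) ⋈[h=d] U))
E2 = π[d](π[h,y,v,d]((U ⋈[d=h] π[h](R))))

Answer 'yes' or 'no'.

E1 row counts bottom-up:
  R → 6
  π[h](R) → 6
  U → 4
  (π[h](R) ⋈[h=d] U) → 2
  π[d]((π[h](R) ⋈[h=d] U)) → 2
E2 row counts bottom-up:
  U → 4
  R → 6
  π[h](R) → 6
  (U ⋈[d=h] π[h](R)) → 2
  π[h,y,v,d]((U ⋈[d=h] π[h](R))) → 2
  π[d](π[h,y,v,d]((U ⋈[d=h] π[h](R)))) → 2

E1 and E2 produce the same multiset:
d
4
4

yes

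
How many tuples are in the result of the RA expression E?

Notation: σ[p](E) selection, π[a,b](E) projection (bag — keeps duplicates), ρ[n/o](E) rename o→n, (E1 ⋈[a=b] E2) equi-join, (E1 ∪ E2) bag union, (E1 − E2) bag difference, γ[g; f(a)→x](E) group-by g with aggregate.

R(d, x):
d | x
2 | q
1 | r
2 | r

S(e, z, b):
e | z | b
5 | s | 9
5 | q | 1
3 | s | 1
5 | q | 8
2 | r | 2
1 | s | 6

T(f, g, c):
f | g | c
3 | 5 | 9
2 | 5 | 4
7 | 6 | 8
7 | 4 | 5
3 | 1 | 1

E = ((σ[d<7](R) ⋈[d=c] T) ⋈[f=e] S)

Per-node cardinality:
  R → 3
  σ[d<7](R) → 3
  T → 5
  (σ[d<7](R) ⋈[d=c] T) → 1
  S → 6
  ((σ[d<7](R) ⋈[d=c] T) ⋈[f=e] S) → 1

|E| = 1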